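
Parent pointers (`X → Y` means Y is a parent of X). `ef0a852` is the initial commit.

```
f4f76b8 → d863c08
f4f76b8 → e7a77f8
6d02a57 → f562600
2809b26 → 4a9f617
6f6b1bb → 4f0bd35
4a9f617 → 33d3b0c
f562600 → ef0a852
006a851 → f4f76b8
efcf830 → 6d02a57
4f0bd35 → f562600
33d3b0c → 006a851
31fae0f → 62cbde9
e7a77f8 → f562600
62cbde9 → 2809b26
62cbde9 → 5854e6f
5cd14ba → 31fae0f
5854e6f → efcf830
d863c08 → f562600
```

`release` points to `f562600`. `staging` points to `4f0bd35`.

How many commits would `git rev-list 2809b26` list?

9

Walking parent pointers from 2809b26: reachable set = {006a851, 2809b26, 33d3b0c, 4a9f617, d863c08, e7a77f8, ef0a852, f4f76b8, f562600}.
That is 9 commits.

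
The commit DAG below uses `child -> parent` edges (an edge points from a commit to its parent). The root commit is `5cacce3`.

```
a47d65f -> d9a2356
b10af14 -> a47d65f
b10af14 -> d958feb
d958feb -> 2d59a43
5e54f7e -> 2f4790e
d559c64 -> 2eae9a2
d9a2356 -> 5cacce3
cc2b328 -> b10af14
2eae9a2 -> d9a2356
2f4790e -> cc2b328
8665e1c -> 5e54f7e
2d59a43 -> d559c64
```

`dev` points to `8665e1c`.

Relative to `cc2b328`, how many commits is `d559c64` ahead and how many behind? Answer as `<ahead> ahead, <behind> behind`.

0 ahead, 5 behind

Reachable from d559c64: {2eae9a2, 5cacce3, d559c64, d9a2356}.
Reachable from cc2b328: {2d59a43, 2eae9a2, 5cacce3, a47d65f, b10af14, cc2b328, d559c64, d958feb, d9a2356}.
Only in d559c64's history (ahead): {} — 0.
Only in cc2b328's history (behind): {2d59a43, a47d65f, b10af14, cc2b328, d958feb} — 5.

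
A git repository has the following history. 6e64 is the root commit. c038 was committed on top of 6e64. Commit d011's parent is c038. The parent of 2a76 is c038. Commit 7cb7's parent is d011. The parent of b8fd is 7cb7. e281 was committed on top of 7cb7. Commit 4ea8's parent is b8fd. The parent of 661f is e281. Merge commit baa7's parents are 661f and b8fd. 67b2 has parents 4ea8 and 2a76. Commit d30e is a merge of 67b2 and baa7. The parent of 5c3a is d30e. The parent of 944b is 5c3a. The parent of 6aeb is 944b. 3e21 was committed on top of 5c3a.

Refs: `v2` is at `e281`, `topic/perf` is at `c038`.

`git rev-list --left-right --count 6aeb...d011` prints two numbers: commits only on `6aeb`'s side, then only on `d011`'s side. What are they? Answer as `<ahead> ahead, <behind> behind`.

Reachable from 6aeb: {2a76, 4ea8, 5c3a, 661f, 67b2, 6aeb, 6e64, 7cb7, 944b, b8fd, baa7, c038, d011, d30e, e281}.
Reachable from d011: {6e64, c038, d011}.
Only in 6aeb's history (ahead): {2a76, 4ea8, 5c3a, 661f, 67b2, 6aeb, 7cb7, 944b, b8fd, baa7, d30e, e281} — 12.
Only in d011's history (behind): {} — 0.

12 ahead, 0 behind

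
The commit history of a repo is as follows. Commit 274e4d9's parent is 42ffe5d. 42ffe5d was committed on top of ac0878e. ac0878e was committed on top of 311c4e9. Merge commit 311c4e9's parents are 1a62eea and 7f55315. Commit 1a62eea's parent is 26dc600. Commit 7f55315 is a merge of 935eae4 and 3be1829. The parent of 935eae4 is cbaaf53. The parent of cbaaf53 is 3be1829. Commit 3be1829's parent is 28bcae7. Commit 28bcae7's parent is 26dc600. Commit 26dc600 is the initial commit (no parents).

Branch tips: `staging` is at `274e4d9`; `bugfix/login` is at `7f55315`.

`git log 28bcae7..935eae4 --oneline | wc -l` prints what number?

3

Reachable from 935eae4: {26dc600, 28bcae7, 3be1829, 935eae4, cbaaf53}.
Reachable from 28bcae7: {26dc600, 28bcae7}.
In 935eae4's history but not 28bcae7's: {3be1829, 935eae4, cbaaf53} — 3 commits.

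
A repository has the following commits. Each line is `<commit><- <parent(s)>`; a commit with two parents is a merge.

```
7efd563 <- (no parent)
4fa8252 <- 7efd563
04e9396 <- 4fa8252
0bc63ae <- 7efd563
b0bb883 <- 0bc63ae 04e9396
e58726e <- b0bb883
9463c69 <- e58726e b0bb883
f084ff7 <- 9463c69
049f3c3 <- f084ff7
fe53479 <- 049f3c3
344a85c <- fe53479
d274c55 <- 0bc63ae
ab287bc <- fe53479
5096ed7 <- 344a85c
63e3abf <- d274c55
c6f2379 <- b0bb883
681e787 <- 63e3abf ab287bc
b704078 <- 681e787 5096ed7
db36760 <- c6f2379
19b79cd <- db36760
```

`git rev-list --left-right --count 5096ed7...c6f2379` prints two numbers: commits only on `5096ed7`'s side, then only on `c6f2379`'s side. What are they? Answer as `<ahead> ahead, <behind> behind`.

7 ahead, 1 behind

Reachable from 5096ed7: {049f3c3, 04e9396, 0bc63ae, 344a85c, 4fa8252, 5096ed7, 7efd563, 9463c69, b0bb883, e58726e, f084ff7, fe53479}.
Reachable from c6f2379: {04e9396, 0bc63ae, 4fa8252, 7efd563, b0bb883, c6f2379}.
Only in 5096ed7's history (ahead): {049f3c3, 344a85c, 5096ed7, 9463c69, e58726e, f084ff7, fe53479} — 7.
Only in c6f2379's history (behind): {c6f2379} — 1.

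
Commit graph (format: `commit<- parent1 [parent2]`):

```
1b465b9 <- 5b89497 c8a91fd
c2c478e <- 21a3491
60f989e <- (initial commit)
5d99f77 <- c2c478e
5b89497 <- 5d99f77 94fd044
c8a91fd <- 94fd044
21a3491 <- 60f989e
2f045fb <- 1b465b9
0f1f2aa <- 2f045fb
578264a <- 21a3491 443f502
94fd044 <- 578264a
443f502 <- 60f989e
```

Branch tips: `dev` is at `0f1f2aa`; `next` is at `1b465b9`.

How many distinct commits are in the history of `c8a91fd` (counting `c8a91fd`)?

6

Walking parent pointers from c8a91fd: reachable set = {21a3491, 443f502, 578264a, 60f989e, 94fd044, c8a91fd}.
That is 6 commits.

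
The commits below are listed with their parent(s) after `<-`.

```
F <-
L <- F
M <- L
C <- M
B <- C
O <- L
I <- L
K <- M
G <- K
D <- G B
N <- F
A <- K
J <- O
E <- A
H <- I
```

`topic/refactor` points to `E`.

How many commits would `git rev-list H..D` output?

6

Reachable from D: {B, C, D, F, G, K, L, M}.
Reachable from H: {F, H, I, L}.
In D's history but not H's: {B, C, D, G, K, M} — 6 commits.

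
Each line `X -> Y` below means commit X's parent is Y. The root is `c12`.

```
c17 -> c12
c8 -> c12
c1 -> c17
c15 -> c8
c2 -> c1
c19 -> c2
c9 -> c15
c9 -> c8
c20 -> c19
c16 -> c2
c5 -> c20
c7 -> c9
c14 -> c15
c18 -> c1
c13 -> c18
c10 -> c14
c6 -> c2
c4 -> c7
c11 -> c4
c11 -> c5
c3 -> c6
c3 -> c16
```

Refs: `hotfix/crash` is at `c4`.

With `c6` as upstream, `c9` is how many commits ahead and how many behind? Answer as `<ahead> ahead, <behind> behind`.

Reachable from c9: {c12, c15, c8, c9}.
Reachable from c6: {c1, c12, c17, c2, c6}.
Only in c9's history (ahead): {c15, c8, c9} — 3.
Only in c6's history (behind): {c1, c17, c2, c6} — 4.

3 ahead, 4 behind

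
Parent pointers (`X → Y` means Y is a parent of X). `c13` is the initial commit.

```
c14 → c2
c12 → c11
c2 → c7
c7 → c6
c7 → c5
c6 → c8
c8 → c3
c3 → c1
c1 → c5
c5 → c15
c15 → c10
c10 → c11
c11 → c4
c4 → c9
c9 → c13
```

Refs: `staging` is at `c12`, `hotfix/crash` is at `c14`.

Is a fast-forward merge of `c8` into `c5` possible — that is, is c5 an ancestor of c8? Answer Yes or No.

Yes

A fast-forward from c5 to c8 is possible iff c5 is an ancestor of c8.
Ancestors of c8: {c1, c10, c11, c13, c15, c3, c4, c5, c8, c9}.
c5 is among them, so fast-forward is possible.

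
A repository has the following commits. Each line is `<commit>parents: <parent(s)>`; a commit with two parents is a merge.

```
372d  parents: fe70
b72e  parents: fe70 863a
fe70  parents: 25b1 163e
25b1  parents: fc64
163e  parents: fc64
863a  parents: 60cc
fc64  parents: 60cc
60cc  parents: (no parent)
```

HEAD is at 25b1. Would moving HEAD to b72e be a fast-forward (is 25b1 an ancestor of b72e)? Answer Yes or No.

A fast-forward from 25b1 to b72e is possible iff 25b1 is an ancestor of b72e.
Ancestors of b72e: {163e, 25b1, 60cc, 863a, b72e, fc64, fe70}.
25b1 is among them, so fast-forward is possible.

Yes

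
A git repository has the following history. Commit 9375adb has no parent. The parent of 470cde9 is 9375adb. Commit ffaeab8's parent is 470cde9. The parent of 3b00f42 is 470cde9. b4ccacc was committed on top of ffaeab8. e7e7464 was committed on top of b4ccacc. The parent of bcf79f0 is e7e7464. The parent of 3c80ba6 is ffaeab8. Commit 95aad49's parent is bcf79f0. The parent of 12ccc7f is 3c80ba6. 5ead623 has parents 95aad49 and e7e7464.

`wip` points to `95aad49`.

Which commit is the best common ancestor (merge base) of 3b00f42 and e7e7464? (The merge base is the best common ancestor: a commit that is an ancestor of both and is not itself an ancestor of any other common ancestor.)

470cde9

Ancestors of 3b00f42: {3b00f42, 470cde9, 9375adb}.
Ancestors of e7e7464: {470cde9, 9375adb, b4ccacc, e7e7464, ffaeab8}.
Common ancestors: {470cde9, 9375adb}.
Among these, 470cde9 is not an ancestor of any other common ancestor — it is the merge base.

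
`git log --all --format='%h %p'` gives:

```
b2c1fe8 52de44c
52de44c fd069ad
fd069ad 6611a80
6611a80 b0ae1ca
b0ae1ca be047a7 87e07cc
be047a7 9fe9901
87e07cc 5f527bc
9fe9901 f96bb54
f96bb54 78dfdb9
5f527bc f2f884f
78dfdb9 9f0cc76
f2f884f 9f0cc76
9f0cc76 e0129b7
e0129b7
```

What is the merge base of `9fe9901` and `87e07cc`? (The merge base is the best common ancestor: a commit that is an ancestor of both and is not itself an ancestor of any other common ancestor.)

9f0cc76

Ancestors of 9fe9901: {78dfdb9, 9f0cc76, 9fe9901, e0129b7, f96bb54}.
Ancestors of 87e07cc: {5f527bc, 87e07cc, 9f0cc76, e0129b7, f2f884f}.
Common ancestors: {9f0cc76, e0129b7}.
Among these, 9f0cc76 is not an ancestor of any other common ancestor — it is the merge base.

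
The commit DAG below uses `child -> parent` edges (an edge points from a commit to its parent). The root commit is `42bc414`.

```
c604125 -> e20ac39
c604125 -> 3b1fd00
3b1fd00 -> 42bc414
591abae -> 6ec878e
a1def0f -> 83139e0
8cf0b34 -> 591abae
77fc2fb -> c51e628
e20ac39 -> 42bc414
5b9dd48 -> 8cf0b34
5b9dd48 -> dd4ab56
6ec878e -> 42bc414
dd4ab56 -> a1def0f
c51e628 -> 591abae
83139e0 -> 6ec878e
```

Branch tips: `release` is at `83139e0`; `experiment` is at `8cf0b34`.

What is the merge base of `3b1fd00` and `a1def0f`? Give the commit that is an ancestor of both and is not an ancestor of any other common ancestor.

Ancestors of 3b1fd00: {3b1fd00, 42bc414}.
Ancestors of a1def0f: {42bc414, 6ec878e, 83139e0, a1def0f}.
Common ancestors: {42bc414}.
The only common ancestor is 42bc414, so it is the merge base.

42bc414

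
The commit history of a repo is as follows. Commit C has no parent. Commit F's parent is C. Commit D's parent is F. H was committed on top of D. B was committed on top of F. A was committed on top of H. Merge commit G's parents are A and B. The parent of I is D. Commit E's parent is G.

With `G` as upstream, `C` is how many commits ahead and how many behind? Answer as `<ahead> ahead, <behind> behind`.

0 ahead, 6 behind

Reachable from C: {C}.
Reachable from G: {A, B, C, D, F, G, H}.
Only in C's history (ahead): {} — 0.
Only in G's history (behind): {A, B, D, F, G, H} — 6.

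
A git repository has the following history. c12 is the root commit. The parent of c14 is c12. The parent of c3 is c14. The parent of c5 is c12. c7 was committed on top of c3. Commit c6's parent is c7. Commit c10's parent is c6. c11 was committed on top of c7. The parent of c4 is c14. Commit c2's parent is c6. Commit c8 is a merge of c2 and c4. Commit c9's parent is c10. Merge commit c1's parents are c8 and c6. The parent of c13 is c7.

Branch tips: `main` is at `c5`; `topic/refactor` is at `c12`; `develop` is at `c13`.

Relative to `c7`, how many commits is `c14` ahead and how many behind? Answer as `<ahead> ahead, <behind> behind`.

Reachable from c14: {c12, c14}.
Reachable from c7: {c12, c14, c3, c7}.
Only in c14's history (ahead): {} — 0.
Only in c7's history (behind): {c3, c7} — 2.

0 ahead, 2 behind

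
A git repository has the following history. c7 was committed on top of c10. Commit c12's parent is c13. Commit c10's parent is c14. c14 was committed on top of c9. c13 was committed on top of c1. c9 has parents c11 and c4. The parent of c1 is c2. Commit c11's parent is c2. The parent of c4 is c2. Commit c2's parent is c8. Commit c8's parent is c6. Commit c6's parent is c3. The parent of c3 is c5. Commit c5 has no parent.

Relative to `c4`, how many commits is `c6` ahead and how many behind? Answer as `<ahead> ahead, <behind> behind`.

0 ahead, 3 behind

Reachable from c6: {c3, c5, c6}.
Reachable from c4: {c2, c3, c4, c5, c6, c8}.
Only in c6's history (ahead): {} — 0.
Only in c4's history (behind): {c2, c4, c8} — 3.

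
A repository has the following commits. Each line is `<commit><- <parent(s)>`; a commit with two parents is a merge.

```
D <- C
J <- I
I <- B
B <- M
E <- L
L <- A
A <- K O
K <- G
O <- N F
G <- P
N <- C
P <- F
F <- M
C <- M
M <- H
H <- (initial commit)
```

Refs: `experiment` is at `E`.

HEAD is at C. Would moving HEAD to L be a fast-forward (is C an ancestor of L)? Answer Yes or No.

Yes

A fast-forward from C to L is possible iff C is an ancestor of L.
Ancestors of L: {A, C, F, G, H, K, L, M, N, O, P}.
C is among them, so fast-forward is possible.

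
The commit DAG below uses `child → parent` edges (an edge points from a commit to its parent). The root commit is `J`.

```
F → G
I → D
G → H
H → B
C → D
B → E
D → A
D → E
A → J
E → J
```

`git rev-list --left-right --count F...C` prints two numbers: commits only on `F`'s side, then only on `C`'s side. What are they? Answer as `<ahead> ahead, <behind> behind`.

Reachable from F: {B, E, F, G, H, J}.
Reachable from C: {A, C, D, E, J}.
Only in F's history (ahead): {B, F, G, H} — 4.
Only in C's history (behind): {A, C, D} — 3.

4 ahead, 3 behind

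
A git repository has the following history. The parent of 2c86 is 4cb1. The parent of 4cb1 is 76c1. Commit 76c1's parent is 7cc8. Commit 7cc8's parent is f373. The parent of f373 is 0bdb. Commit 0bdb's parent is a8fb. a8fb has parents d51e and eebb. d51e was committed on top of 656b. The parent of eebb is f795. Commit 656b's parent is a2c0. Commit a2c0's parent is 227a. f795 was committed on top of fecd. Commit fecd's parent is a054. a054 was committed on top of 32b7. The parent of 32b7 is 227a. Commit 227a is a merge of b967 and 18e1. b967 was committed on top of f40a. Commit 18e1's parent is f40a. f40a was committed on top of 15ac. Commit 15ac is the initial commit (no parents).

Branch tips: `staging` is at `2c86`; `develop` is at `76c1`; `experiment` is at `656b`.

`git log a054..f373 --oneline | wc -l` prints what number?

Reachable from f373: {0bdb, 15ac, 18e1, 227a, 32b7, 656b, a054, a2c0, a8fb, b967, d51e, eebb, f373, f40a, f795, fecd}.
Reachable from a054: {15ac, 18e1, 227a, 32b7, a054, b967, f40a}.
In f373's history but not a054's: {0bdb, 656b, a2c0, a8fb, d51e, eebb, f373, f795, fecd} — 9 commits.

9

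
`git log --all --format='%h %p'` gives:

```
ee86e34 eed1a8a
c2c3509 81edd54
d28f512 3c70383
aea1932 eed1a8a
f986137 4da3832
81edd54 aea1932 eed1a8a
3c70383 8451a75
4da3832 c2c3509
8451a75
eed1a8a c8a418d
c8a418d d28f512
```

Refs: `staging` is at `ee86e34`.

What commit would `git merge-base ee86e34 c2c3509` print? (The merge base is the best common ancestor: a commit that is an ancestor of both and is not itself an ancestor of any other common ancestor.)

eed1a8a

Ancestors of ee86e34: {3c70383, 8451a75, c8a418d, d28f512, ee86e34, eed1a8a}.
Ancestors of c2c3509: {3c70383, 81edd54, 8451a75, aea1932, c2c3509, c8a418d, d28f512, eed1a8a}.
Common ancestors: {3c70383, 8451a75, c8a418d, d28f512, eed1a8a}.
Among these, eed1a8a is not an ancestor of any other common ancestor — it is the merge base.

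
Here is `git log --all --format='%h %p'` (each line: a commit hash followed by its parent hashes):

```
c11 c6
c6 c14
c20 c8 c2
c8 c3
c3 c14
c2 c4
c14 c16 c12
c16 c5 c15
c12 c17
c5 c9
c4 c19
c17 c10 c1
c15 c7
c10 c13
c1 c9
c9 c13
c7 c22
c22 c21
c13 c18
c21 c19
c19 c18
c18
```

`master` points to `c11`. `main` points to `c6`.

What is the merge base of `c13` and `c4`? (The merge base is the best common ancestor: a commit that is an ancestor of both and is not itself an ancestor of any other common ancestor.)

c18

Ancestors of c13: {c13, c18}.
Ancestors of c4: {c18, c19, c4}.
Common ancestors: {c18}.
The only common ancestor is c18, so it is the merge base.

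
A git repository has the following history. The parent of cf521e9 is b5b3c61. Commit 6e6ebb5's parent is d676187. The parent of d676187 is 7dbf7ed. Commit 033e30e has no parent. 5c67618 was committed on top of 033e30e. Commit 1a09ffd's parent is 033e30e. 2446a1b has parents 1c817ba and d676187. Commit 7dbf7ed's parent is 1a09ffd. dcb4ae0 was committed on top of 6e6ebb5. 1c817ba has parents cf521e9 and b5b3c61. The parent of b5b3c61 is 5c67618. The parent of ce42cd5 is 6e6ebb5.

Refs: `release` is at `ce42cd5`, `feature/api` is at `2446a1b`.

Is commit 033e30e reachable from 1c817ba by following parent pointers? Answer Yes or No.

Yes

Ancestors of 1c817ba (commits reachable by following parents): {033e30e, 1c817ba, 5c67618, b5b3c61, cf521e9}.
033e30e is in that set, so it is an ancestor of 1c817ba.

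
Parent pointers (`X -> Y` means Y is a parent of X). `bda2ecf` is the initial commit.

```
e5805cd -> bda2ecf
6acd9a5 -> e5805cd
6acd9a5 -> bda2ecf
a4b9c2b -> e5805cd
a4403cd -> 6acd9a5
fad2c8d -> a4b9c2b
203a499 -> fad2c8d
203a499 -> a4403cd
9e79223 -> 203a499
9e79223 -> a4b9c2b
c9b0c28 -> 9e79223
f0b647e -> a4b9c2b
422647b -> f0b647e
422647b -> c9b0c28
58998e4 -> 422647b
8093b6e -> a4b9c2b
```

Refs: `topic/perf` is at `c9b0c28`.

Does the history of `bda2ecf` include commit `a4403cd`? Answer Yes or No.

No

Ancestors of bda2ecf: {bda2ecf}.
a4403cd is not in that set, so it is not an ancestor of bda2ecf.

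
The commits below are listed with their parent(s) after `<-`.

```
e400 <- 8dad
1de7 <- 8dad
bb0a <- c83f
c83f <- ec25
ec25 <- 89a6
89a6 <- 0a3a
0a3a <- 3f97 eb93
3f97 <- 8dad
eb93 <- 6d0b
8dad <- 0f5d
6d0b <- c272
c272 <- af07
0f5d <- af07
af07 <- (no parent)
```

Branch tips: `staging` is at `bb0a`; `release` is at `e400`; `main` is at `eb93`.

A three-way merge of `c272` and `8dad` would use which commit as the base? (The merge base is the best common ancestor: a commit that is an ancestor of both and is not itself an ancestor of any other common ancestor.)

Ancestors of c272: {af07, c272}.
Ancestors of 8dad: {0f5d, 8dad, af07}.
Common ancestors: {af07}.
The only common ancestor is af07, so it is the merge base.

af07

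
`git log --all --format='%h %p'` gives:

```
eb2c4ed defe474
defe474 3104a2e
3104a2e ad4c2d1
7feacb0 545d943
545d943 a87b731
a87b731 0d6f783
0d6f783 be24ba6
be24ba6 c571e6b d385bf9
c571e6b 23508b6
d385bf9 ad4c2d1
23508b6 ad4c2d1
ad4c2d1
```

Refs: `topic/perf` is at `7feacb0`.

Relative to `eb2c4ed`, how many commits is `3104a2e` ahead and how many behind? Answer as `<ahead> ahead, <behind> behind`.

Reachable from 3104a2e: {3104a2e, ad4c2d1}.
Reachable from eb2c4ed: {3104a2e, ad4c2d1, defe474, eb2c4ed}.
Only in 3104a2e's history (ahead): {} — 0.
Only in eb2c4ed's history (behind): {defe474, eb2c4ed} — 2.

0 ahead, 2 behind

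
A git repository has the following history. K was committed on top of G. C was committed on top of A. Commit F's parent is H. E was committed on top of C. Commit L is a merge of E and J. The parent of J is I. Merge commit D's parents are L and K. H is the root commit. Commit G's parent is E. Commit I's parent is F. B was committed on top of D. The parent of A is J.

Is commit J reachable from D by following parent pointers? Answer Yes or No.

Ancestors of D (commits reachable by following parents): {A, C, D, E, F, G, H, I, J, K, L}.
J is in that set, so it is an ancestor of D.

Yes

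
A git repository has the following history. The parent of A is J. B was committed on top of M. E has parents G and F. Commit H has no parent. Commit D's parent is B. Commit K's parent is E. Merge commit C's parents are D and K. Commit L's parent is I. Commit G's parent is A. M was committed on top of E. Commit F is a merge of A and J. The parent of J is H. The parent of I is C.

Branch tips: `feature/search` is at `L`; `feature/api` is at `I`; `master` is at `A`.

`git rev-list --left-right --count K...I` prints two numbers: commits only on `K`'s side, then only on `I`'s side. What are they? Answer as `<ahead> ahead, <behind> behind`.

Reachable from K: {A, E, F, G, H, J, K}.
Reachable from I: {A, B, C, D, E, F, G, H, I, J, K, M}.
Only in K's history (ahead): {} — 0.
Only in I's history (behind): {B, C, D, I, M} — 5.

0 ahead, 5 behind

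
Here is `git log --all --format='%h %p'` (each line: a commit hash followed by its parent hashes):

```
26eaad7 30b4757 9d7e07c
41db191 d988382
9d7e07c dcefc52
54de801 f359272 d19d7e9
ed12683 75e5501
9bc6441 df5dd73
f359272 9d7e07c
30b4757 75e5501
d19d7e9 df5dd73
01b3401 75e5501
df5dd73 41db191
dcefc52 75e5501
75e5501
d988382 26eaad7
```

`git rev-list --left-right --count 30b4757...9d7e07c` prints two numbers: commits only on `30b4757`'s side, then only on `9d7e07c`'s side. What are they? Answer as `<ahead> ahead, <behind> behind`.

1 ahead, 2 behind

Reachable from 30b4757: {30b4757, 75e5501}.
Reachable from 9d7e07c: {75e5501, 9d7e07c, dcefc52}.
Only in 30b4757's history (ahead): {30b4757} — 1.
Only in 9d7e07c's history (behind): {9d7e07c, dcefc52} — 2.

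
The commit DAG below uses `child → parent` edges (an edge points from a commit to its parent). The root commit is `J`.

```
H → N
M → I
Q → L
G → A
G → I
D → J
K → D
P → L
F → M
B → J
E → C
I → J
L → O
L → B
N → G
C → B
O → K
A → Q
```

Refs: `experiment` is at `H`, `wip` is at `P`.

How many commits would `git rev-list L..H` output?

Reachable from H: {A, B, D, G, H, I, J, K, L, N, O, Q}.
Reachable from L: {B, D, J, K, L, O}.
In H's history but not L's: {A, G, H, I, N, Q} — 6 commits.

6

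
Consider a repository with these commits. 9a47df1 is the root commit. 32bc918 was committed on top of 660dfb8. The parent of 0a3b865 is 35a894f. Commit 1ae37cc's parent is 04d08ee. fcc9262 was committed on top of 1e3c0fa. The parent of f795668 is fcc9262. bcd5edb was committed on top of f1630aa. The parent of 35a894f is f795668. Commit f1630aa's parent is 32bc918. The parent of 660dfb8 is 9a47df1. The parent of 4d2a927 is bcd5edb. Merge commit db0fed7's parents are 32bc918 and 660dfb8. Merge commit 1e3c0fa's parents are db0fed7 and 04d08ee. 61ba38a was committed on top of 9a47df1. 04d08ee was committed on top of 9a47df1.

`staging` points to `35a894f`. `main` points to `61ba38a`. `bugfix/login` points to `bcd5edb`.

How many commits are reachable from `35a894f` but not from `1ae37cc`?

7

Reachable from 35a894f: {04d08ee, 1e3c0fa, 32bc918, 35a894f, 660dfb8, 9a47df1, db0fed7, f795668, fcc9262}.
Reachable from 1ae37cc: {04d08ee, 1ae37cc, 9a47df1}.
In 35a894f's history but not 1ae37cc's: {1e3c0fa, 32bc918, 35a894f, 660dfb8, db0fed7, f795668, fcc9262} — 7 commits.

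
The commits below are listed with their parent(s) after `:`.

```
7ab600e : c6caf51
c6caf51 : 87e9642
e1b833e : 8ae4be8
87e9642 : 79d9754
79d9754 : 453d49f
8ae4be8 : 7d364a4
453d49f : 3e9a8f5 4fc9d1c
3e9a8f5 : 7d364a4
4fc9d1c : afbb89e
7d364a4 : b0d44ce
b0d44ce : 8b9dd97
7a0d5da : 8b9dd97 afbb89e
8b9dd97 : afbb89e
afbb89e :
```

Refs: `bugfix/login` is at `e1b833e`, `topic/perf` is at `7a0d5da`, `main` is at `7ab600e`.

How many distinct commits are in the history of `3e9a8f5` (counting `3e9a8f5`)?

5

Walking parent pointers from 3e9a8f5: reachable set = {3e9a8f5, 7d364a4, 8b9dd97, afbb89e, b0d44ce}.
That is 5 commits.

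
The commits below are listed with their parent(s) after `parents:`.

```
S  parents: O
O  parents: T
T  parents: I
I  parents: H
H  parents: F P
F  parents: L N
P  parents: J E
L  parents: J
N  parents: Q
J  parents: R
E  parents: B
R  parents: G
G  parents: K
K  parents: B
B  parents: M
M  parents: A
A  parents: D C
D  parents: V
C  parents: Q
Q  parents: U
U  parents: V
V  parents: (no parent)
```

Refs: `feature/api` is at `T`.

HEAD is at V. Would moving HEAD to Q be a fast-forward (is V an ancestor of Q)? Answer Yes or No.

A fast-forward from V to Q is possible iff V is an ancestor of Q.
Ancestors of Q: {Q, U, V}.
V is among them, so fast-forward is possible.

Yes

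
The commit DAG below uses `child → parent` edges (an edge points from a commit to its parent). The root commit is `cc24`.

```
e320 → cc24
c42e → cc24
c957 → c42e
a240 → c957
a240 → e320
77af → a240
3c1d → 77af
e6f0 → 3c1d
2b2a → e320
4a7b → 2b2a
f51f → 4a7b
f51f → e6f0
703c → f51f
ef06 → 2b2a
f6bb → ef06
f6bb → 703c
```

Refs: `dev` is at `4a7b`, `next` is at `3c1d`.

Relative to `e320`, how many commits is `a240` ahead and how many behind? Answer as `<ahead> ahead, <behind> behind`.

3 ahead, 0 behind

Reachable from a240: {a240, c42e, c957, cc24, e320}.
Reachable from e320: {cc24, e320}.
Only in a240's history (ahead): {a240, c42e, c957} — 3.
Only in e320's history (behind): {} — 0.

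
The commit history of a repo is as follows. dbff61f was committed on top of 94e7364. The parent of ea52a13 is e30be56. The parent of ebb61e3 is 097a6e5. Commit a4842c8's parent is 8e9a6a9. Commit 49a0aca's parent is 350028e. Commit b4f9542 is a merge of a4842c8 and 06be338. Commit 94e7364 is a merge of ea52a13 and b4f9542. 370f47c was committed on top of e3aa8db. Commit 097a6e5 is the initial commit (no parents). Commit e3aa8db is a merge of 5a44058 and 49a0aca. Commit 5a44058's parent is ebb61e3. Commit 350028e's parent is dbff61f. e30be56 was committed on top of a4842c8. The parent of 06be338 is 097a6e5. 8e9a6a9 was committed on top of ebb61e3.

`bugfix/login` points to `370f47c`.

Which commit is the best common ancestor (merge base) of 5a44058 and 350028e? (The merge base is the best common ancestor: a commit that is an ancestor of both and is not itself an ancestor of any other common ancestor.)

ebb61e3

Ancestors of 5a44058: {097a6e5, 5a44058, ebb61e3}.
Ancestors of 350028e: {06be338, 097a6e5, 350028e, 8e9a6a9, 94e7364, a4842c8, b4f9542, dbff61f, e30be56, ea52a13, ebb61e3}.
Common ancestors: {097a6e5, ebb61e3}.
Among these, ebb61e3 is not an ancestor of any other common ancestor — it is the merge base.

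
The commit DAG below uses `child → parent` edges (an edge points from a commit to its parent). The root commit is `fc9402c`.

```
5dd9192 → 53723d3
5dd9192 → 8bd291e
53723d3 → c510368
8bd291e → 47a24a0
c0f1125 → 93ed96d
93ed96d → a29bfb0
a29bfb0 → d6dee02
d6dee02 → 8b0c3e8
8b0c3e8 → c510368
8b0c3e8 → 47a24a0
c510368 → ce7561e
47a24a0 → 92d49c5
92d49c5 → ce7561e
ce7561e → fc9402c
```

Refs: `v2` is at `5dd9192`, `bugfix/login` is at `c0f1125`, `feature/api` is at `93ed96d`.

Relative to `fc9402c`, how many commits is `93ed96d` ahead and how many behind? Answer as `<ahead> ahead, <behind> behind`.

Reachable from 93ed96d: {47a24a0, 8b0c3e8, 92d49c5, 93ed96d, a29bfb0, c510368, ce7561e, d6dee02, fc9402c}.
Reachable from fc9402c: {fc9402c}.
Only in 93ed96d's history (ahead): {47a24a0, 8b0c3e8, 92d49c5, 93ed96d, a29bfb0, c510368, ce7561e, d6dee02} — 8.
Only in fc9402c's history (behind): {} — 0.

8 ahead, 0 behind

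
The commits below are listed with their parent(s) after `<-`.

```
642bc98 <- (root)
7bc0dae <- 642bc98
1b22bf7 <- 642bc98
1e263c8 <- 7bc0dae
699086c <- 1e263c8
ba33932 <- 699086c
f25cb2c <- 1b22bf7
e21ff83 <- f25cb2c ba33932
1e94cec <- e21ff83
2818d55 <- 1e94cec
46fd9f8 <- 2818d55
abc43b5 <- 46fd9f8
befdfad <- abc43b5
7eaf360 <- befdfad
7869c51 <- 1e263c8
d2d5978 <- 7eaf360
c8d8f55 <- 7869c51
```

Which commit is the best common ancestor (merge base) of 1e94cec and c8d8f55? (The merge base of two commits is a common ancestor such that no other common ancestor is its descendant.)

1e263c8

Ancestors of 1e94cec: {1b22bf7, 1e263c8, 1e94cec, 642bc98, 699086c, 7bc0dae, ba33932, e21ff83, f25cb2c}.
Ancestors of c8d8f55: {1e263c8, 642bc98, 7869c51, 7bc0dae, c8d8f55}.
Common ancestors: {1e263c8, 642bc98, 7bc0dae}.
Among these, 1e263c8 is not an ancestor of any other common ancestor — it is the merge base.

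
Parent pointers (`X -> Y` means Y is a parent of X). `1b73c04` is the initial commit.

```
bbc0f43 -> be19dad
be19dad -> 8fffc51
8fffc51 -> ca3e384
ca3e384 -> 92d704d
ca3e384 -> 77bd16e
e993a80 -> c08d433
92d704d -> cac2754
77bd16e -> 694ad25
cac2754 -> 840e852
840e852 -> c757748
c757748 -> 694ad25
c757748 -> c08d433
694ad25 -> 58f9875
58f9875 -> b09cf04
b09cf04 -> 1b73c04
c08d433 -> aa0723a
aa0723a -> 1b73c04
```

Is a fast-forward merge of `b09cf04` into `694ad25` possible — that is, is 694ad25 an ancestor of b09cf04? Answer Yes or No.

A fast-forward from 694ad25 to b09cf04 is possible iff 694ad25 is an ancestor of b09cf04.
Ancestors of b09cf04: {1b73c04, b09cf04}.
694ad25 is not among them, so fast-forward is not possible.

No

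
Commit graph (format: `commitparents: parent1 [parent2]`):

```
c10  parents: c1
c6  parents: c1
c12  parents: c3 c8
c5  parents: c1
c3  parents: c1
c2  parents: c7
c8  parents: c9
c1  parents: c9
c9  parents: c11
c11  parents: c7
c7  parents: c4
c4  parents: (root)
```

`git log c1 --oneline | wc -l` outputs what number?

Walking parent pointers from c1: reachable set = {c1, c11, c4, c7, c9}.
That is 5 commits.

5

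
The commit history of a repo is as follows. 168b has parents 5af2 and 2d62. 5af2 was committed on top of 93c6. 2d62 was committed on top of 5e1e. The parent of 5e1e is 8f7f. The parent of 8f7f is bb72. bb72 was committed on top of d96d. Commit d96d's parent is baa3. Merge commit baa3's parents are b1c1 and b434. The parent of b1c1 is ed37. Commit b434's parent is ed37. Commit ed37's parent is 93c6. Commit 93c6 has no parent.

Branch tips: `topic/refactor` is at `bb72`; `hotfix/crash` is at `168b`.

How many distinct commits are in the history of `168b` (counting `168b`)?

Walking parent pointers from 168b: reachable set = {168b, 2d62, 5af2, 5e1e, 8f7f, 93c6, b1c1, b434, baa3, bb72, d96d, ed37}.
That is 12 commits.

12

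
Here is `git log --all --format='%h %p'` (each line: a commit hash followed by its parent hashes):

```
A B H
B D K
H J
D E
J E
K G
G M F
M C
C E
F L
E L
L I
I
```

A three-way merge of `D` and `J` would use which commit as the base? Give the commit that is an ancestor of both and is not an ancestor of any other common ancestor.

E

Ancestors of D: {D, E, I, L}.
Ancestors of J: {E, I, J, L}.
Common ancestors: {E, I, L}.
Among these, E is not an ancestor of any other common ancestor — it is the merge base.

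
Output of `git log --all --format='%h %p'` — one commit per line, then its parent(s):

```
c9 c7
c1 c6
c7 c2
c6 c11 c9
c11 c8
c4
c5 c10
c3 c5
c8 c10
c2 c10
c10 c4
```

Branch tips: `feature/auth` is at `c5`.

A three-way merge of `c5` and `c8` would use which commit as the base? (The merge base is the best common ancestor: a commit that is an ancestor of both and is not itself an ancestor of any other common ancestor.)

c10

Ancestors of c5: {c10, c4, c5}.
Ancestors of c8: {c10, c4, c8}.
Common ancestors: {c10, c4}.
Among these, c10 is not an ancestor of any other common ancestor — it is the merge base.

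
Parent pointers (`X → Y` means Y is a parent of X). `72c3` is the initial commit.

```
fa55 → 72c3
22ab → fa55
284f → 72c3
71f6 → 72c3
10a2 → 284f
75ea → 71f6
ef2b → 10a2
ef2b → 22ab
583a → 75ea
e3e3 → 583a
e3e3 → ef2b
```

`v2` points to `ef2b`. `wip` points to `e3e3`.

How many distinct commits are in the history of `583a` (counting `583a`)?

4

Walking parent pointers from 583a: reachable set = {583a, 71f6, 72c3, 75ea}.
That is 4 commits.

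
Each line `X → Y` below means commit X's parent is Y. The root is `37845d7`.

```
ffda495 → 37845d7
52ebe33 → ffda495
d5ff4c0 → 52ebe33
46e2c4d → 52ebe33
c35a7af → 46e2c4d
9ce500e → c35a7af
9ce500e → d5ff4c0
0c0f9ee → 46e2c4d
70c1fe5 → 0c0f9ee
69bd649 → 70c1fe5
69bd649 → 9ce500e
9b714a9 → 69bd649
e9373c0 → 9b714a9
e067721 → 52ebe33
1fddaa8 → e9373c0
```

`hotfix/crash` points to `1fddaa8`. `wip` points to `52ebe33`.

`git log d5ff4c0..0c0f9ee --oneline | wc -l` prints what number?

2

Reachable from 0c0f9ee: {0c0f9ee, 37845d7, 46e2c4d, 52ebe33, ffda495}.
Reachable from d5ff4c0: {37845d7, 52ebe33, d5ff4c0, ffda495}.
In 0c0f9ee's history but not d5ff4c0's: {0c0f9ee, 46e2c4d} — 2 commits.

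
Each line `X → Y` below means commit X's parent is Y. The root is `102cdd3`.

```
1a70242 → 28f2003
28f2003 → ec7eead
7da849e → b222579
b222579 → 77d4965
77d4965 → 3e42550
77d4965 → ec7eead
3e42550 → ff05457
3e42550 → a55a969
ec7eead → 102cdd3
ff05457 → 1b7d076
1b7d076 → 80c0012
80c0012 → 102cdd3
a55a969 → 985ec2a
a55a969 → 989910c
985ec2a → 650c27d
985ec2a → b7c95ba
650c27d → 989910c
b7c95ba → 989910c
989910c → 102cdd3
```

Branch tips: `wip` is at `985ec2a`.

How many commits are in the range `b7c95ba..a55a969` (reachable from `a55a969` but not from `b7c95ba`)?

Reachable from a55a969: {102cdd3, 650c27d, 985ec2a, 989910c, a55a969, b7c95ba}.
Reachable from b7c95ba: {102cdd3, 989910c, b7c95ba}.
In a55a969's history but not b7c95ba's: {650c27d, 985ec2a, a55a969} — 3 commits.

3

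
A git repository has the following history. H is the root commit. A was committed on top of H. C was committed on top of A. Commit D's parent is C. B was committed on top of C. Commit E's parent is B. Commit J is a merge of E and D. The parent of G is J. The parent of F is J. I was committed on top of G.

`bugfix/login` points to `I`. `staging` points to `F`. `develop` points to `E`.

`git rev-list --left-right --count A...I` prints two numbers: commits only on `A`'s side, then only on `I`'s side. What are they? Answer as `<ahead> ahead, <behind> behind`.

Reachable from A: {A, H}.
Reachable from I: {A, B, C, D, E, G, H, I, J}.
Only in A's history (ahead): {} — 0.
Only in I's history (behind): {B, C, D, E, G, I, J} — 7.

0 ahead, 7 behind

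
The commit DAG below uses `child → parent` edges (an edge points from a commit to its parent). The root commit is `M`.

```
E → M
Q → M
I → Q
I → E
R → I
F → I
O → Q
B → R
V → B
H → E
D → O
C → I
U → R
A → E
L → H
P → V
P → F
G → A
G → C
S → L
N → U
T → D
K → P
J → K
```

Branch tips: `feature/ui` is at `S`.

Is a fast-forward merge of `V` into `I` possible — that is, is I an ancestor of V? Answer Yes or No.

Yes

A fast-forward from I to V is possible iff I is an ancestor of V.
Ancestors of V: {B, E, I, M, Q, R, V}.
I is among them, so fast-forward is possible.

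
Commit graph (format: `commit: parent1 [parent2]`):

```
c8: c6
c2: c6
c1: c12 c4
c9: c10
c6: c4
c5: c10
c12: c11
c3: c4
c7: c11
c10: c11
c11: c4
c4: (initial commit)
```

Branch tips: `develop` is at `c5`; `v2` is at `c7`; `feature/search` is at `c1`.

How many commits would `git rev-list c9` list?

4

Walking parent pointers from c9: reachable set = {c10, c11, c4, c9}.
That is 4 commits.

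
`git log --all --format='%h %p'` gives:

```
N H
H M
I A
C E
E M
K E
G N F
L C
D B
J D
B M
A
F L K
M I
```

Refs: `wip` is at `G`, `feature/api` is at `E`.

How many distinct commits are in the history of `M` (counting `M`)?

Walking parent pointers from M: reachable set = {A, I, M}.
That is 3 commits.

3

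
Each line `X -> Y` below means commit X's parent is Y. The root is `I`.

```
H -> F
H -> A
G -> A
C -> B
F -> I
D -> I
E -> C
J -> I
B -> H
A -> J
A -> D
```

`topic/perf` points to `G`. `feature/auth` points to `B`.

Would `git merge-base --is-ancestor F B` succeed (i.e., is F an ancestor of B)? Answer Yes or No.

Yes

Ancestors of B (commits reachable by following parents): {A, B, D, F, H, I, J}.
F is in that set, so it is an ancestor of B.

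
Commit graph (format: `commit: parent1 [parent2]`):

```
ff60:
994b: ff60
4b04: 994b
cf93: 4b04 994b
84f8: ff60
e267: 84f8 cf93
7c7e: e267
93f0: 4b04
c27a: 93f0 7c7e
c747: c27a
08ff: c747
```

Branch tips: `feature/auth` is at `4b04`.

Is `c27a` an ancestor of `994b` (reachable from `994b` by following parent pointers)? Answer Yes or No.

No

Ancestors of 994b: {994b, ff60}.
c27a is not in that set, so it is not an ancestor of 994b.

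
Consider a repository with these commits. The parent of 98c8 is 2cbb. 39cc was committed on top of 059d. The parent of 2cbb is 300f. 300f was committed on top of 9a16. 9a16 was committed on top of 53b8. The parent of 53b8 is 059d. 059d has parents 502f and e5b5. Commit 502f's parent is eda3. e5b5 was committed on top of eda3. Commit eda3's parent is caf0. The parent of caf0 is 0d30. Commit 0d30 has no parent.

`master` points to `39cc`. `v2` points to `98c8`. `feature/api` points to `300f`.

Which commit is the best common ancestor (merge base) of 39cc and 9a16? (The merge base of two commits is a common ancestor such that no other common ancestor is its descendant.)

059d

Ancestors of 39cc: {059d, 0d30, 39cc, 502f, caf0, e5b5, eda3}.
Ancestors of 9a16: {059d, 0d30, 502f, 53b8, 9a16, caf0, e5b5, eda3}.
Common ancestors: {059d, 0d30, 502f, caf0, e5b5, eda3}.
Among these, 059d is not an ancestor of any other common ancestor — it is the merge base.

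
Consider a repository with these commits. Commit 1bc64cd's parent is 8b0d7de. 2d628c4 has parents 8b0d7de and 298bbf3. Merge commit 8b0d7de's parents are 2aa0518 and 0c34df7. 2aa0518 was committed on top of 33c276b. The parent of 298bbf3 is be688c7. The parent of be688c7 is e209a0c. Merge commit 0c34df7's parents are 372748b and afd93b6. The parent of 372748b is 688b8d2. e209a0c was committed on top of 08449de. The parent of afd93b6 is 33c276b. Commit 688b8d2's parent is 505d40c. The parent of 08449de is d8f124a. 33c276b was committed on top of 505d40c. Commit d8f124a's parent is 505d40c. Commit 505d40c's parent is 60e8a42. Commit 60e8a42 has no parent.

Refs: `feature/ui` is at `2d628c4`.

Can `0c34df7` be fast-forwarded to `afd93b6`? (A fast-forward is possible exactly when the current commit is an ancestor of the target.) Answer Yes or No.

A fast-forward from 0c34df7 to afd93b6 is possible iff 0c34df7 is an ancestor of afd93b6.
Ancestors of afd93b6: {33c276b, 505d40c, 60e8a42, afd93b6}.
0c34df7 is not among them, so fast-forward is not possible.

No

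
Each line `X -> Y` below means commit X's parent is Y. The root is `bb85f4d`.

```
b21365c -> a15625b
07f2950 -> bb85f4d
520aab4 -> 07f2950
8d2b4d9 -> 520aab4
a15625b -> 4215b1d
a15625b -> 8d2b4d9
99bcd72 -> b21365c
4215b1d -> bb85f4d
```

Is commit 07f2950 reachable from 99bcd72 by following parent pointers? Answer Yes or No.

Yes

Ancestors of 99bcd72 (commits reachable by following parents): {07f2950, 4215b1d, 520aab4, 8d2b4d9, 99bcd72, a15625b, b21365c, bb85f4d}.
07f2950 is in that set, so it is an ancestor of 99bcd72.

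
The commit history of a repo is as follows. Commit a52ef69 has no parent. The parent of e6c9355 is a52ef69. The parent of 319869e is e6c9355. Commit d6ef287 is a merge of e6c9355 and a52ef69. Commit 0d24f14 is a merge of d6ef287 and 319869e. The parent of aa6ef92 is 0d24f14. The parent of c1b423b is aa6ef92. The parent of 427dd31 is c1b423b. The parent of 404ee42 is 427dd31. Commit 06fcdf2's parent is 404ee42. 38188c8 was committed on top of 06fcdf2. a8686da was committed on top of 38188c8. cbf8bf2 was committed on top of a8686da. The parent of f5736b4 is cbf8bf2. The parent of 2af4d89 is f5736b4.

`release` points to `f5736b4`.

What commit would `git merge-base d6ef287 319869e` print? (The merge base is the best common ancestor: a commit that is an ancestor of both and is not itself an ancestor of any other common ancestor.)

e6c9355

Ancestors of d6ef287: {a52ef69, d6ef287, e6c9355}.
Ancestors of 319869e: {319869e, a52ef69, e6c9355}.
Common ancestors: {a52ef69, e6c9355}.
Among these, e6c9355 is not an ancestor of any other common ancestor — it is the merge base.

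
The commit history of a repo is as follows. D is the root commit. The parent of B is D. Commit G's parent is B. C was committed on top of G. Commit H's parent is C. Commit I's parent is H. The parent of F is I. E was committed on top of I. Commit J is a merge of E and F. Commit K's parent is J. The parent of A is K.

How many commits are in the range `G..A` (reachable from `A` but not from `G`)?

Reachable from A: {A, B, C, D, E, F, G, H, I, J, K}.
Reachable from G: {B, D, G}.
In A's history but not G's: {A, C, E, F, H, I, J, K} — 8 commits.

8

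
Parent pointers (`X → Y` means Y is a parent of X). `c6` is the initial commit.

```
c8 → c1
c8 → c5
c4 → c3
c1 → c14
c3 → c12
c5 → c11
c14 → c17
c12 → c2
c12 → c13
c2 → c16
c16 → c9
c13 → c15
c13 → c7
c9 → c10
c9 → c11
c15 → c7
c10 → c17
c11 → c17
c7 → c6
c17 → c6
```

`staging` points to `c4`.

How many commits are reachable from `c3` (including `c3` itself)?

12

Walking parent pointers from c3: reachable set = {c10, c11, c12, c13, c15, c16, c17, c2, c3, c6, c7, c9}.
That is 12 commits.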